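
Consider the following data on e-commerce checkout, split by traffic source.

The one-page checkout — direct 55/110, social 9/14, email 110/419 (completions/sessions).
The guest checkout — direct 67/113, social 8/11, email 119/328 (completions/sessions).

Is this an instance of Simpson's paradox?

No

Direct: the one-page checkout 55/110 = 50.0%, the guest checkout 67/113 = 59.3% → the guest checkout
Social: the one-page checkout 9/14 = 64.3%, the guest checkout 8/11 = 72.7% → the guest checkout
Email: the one-page checkout 110/419 = 26.3%, the guest checkout 119/328 = 36.3% → the guest checkout
Overall: the one-page checkout 174/543 = 32.0%, the guest checkout 194/452 = 42.9% → the guest checkout
The guest checkout wins overall and in every traffic group — no reversal.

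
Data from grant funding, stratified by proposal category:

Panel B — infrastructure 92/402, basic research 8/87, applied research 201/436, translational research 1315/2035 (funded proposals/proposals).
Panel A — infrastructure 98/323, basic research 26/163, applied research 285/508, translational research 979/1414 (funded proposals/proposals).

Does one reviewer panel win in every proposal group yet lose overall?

No

Infrastructure: Panel B 92/402 = 22.9%, Panel A 98/323 = 30.3% → Panel A
Basic research: Panel B 8/87 = 9.2%, Panel A 26/163 = 16.0% → Panel A
Applied research: Panel B 201/436 = 46.1%, Panel A 285/508 = 56.1% → Panel A
Translational research: Panel B 1315/2035 = 64.6%, Panel A 979/1414 = 69.2% → Panel A
Overall: Panel B 1616/2960 = 54.6%, Panel A 1388/2408 = 57.6% → Panel A
Panel A wins overall and in every proposal group — no reversal.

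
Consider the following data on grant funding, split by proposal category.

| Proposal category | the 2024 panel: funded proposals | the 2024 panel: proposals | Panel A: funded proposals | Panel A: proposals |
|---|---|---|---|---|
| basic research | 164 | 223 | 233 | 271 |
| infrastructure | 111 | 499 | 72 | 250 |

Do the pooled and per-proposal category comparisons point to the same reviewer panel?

Yes

Basic research: the 2024 panel 164/223 = 73.5%, Panel A 233/271 = 86.0% → Panel A
Infrastructure: the 2024 panel 111/499 = 22.2%, Panel A 72/250 = 28.8% → Panel A
Overall: the 2024 panel 275/722 = 38.1%, Panel A 305/521 = 58.5% → Panel A
Panel A wins overall and in every proposal group — no reversal.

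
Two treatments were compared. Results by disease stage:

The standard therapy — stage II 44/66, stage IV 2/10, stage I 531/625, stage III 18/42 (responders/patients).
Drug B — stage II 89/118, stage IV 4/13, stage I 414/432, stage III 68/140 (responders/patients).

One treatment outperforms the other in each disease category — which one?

Stage II: the standard therapy 44/66 = 66.7%, Drug B 89/118 = 75.4% → Drug B
Stage IV: the standard therapy 2/10 = 20.0%, Drug B 4/13 = 30.8% → Drug B
Stage I: the standard therapy 531/625 = 85.0%, Drug B 414/432 = 95.8% → Drug B
Stage III: the standard therapy 18/42 = 42.9%, Drug B 68/140 = 48.6% → Drug B
Drug B has the higher rate in all 4 groups.

Drug B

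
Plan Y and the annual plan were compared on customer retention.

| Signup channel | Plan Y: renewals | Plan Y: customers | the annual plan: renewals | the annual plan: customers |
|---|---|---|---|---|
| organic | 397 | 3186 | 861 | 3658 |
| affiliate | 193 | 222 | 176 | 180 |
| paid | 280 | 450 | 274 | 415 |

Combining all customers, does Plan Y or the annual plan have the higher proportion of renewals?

Organic: Plan Y 397/3186 = 12.5%, the annual plan 861/3658 = 23.5% → the annual plan
Affiliate: Plan Y 193/222 = 86.9%, the annual plan 176/180 = 97.8% → the annual plan
Paid: Plan Y 280/450 = 62.2%, the annual plan 274/415 = 66.0% → the annual plan
Overall: Plan Y 870/3858 = 22.6%, the annual plan 1311/4253 = 30.8% → the annual plan

the annual plan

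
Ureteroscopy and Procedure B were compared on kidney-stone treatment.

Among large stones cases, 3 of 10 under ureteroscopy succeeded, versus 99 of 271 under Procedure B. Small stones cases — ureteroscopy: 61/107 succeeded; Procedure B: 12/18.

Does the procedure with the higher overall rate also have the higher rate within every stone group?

No

Large stones: ureteroscopy 3/10 = 30.0%, Procedure B 99/271 = 36.5% → Procedure B
Small stones: ureteroscopy 61/107 = 57.0%, Procedure B 12/18 = 66.7% → Procedure B
Overall: ureteroscopy 64/117 = 54.7%, Procedure B 111/289 = 38.4% → ureteroscopy
Procedure B wins each stone group but ureteroscopy wins overall — the comparison reverses. Procedure B's cases skew toward large stones, which has a lower base rate.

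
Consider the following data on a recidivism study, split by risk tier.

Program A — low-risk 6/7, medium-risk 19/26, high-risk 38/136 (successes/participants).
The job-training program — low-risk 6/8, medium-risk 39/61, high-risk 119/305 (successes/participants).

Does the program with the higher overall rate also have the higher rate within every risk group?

No

Low-risk: Program A 6/7 = 85.7%, the job-training program 6/8 = 75.0% → Program A
Medium-risk: Program A 19/26 = 73.1%, the job-training program 39/61 = 63.9% → Program A
High-risk: Program A 38/136 = 27.9%, the job-training program 119/305 = 39.0% → the job-training program
Overall: Program A 63/169 = 37.3%, the job-training program 164/374 = 43.9% → the job-training program
Neither sweeps: Program A wins 2 of 3 groups, the job-training program wins 1. The job-training program wins overall but not every group — no Simpson reversal.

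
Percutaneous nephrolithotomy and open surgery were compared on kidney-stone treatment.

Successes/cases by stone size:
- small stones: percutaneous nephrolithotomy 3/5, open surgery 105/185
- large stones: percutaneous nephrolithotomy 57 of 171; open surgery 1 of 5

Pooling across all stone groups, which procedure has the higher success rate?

open surgery

Small stones: percutaneous nephrolithotomy 3/5 = 60.0%, open surgery 105/185 = 56.8% → percutaneous nephrolithotomy
Large stones: percutaneous nephrolithotomy 57/171 = 33.3%, open surgery 1/5 = 20.0% → percutaneous nephrolithotomy
Overall: percutaneous nephrolithotomy 60/176 = 34.1%, open surgery 106/190 = 55.8% → open surgery
(Percutaneous nephrolithotomy wins every stone group but open surgery wins overall — percutaneous nephrolithotomy's cases skew toward the low-rate large stones group.)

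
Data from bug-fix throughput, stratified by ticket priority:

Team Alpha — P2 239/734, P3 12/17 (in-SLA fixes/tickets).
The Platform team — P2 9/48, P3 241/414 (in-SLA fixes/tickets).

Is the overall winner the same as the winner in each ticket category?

P2: Team Alpha 239/734 = 32.6%, the Platform team 9/48 = 18.8% → Team Alpha
P3: Team Alpha 12/17 = 70.6%, the Platform team 241/414 = 58.2% → Team Alpha
Overall: Team Alpha 251/751 = 33.4%, the Platform team 250/462 = 54.1% → the Platform team
Team Alpha wins each ticket group but the Platform team wins overall — the comparison reverses. Team Alpha's tickets skew toward P2, which has a lower base rate.

No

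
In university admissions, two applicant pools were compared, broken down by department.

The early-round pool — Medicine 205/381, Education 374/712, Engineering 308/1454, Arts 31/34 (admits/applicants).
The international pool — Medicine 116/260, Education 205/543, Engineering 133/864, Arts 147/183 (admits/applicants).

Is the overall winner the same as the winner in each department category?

Medicine: the early-round pool 205/381 = 53.8%, the international pool 116/260 = 44.6% → the early-round pool
Education: the early-round pool 374/712 = 52.5%, the international pool 205/543 = 37.8% → the early-round pool
Engineering: the early-round pool 308/1454 = 21.2%, the international pool 133/864 = 15.4% → the early-round pool
Arts: the early-round pool 31/34 = 91.2%, the international pool 147/183 = 80.3% → the early-round pool
Overall: the early-round pool 918/2581 = 35.6%, the international pool 601/1850 = 32.5% → the early-round pool
The early-round pool wins overall and in every department group — no reversal.

Yes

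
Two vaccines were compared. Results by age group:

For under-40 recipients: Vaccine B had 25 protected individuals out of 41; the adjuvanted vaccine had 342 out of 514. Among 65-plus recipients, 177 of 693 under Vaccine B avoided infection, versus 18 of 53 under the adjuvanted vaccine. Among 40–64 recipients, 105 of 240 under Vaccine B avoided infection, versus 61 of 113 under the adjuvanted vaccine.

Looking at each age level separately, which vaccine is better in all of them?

Under-40: Vaccine B 25/41 = 61.0%, the adjuvanted vaccine 342/514 = 66.5% → the adjuvanted vaccine
65-plus: Vaccine B 177/693 = 25.5%, the adjuvanted vaccine 18/53 = 34.0% → the adjuvanted vaccine
40–64: Vaccine B 105/240 = 43.8%, the adjuvanted vaccine 61/113 = 54.0% → the adjuvanted vaccine
The adjuvanted vaccine has the higher rate in all 3 groups.

the adjuvanted vaccine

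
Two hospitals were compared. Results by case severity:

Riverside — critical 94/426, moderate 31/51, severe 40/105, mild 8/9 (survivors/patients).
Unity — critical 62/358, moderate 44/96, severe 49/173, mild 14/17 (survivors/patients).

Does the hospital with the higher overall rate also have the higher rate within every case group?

Yes

Critical: Riverside 94/426 = 22.1%, Unity 62/358 = 17.3% → Riverside
Moderate: Riverside 31/51 = 60.8%, Unity 44/96 = 45.8% → Riverside
Severe: Riverside 40/105 = 38.1%, Unity 49/173 = 28.3% → Riverside
Mild: Riverside 8/9 = 88.9%, Unity 14/17 = 82.4% → Riverside
Overall: Riverside 173/591 = 29.3%, Unity 169/644 = 26.2% → Riverside
Riverside wins overall and in every case group — no reversal.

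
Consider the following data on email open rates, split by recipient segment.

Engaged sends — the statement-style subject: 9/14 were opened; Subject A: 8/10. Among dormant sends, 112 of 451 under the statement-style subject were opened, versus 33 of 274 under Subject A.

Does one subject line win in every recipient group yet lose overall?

Engaged: the statement-style subject 9/14 = 64.3%, Subject A 8/10 = 80.0% → Subject A
Dormant: the statement-style subject 112/451 = 24.8%, Subject A 33/274 = 12.0% → the statement-style subject
Overall: the statement-style subject 121/465 = 26.0%, Subject A 41/284 = 14.4% → the statement-style subject
Neither sweeps: the statement-style subject wins 1 of 2 groups, Subject A wins 1. The statement-style subject wins overall but not every group — no Simpson reversal.

No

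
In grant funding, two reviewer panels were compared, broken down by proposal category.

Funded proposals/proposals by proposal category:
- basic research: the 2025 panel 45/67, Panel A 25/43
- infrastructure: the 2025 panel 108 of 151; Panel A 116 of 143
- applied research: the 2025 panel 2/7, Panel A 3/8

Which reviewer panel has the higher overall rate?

Panel A

Basic research: the 2025 panel 45/67 = 67.2%, Panel A 25/43 = 58.1% → the 2025 panel
Infrastructure: the 2025 panel 108/151 = 71.5%, Panel A 116/143 = 81.1% → Panel A
Applied research: the 2025 panel 2/7 = 28.6%, Panel A 3/8 = 37.5% → Panel A
Overall: the 2025 panel 155/225 = 68.9%, Panel A 144/194 = 74.2% → Panel A
(Neither sweeps every proposal group, but Panel A has the higher pooled rate.)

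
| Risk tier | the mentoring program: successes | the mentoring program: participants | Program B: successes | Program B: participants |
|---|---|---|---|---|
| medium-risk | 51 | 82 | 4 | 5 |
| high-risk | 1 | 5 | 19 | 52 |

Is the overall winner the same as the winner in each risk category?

Medium-risk: the mentoring program 51/82 = 62.2%, Program B 4/5 = 80.0% → Program B
High-risk: the mentoring program 1/5 = 20.0%, Program B 19/52 = 36.5% → Program B
Overall: the mentoring program 52/87 = 59.8%, Program B 23/57 = 40.4% → the mentoring program
Program B wins each risk group but the mentoring program wins overall — the comparison reverses. Program B's participants skew toward high-risk, which has a lower base rate.

No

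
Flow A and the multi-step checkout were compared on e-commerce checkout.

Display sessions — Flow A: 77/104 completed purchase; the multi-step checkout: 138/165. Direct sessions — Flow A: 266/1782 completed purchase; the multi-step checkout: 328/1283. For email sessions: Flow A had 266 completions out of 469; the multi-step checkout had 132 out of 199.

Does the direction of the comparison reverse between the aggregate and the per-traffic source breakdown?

Display: Flow A 77/104 = 74.0%, the multi-step checkout 138/165 = 83.6% → the multi-step checkout
Direct: Flow A 266/1782 = 14.9%, the multi-step checkout 328/1283 = 25.6% → the multi-step checkout
Email: Flow A 266/469 = 56.7%, the multi-step checkout 132/199 = 66.3% → the multi-step checkout
Overall: Flow A 609/2355 = 25.9%, the multi-step checkout 598/1647 = 36.3% → the multi-step checkout
The multi-step checkout wins overall and in every traffic group — no reversal.

No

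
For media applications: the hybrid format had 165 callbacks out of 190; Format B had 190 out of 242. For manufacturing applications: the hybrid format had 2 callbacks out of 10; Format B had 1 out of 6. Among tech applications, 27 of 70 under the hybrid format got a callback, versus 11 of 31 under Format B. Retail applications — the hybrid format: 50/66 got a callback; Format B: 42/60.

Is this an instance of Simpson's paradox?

No

Media: the hybrid format 165/190 = 86.8%, Format B 190/242 = 78.5% → the hybrid format
Manufacturing: the hybrid format 2/10 = 20.0%, Format B 1/6 = 16.7% → the hybrid format
Tech: the hybrid format 27/70 = 38.6%, Format B 11/31 = 35.5% → the hybrid format
Retail: the hybrid format 50/66 = 75.8%, Format B 42/60 = 70.0% → the hybrid format
Overall: the hybrid format 244/336 = 72.6%, Format B 244/339 = 72.0% → the hybrid format
The hybrid format wins overall and in every industry group — no reversal.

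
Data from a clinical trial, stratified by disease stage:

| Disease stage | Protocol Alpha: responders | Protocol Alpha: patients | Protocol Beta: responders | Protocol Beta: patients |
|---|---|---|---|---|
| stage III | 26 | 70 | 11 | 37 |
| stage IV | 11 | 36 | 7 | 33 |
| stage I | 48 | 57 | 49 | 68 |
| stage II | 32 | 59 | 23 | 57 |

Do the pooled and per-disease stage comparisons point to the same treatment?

Stage III: Protocol Alpha 26/70 = 37.1%, Protocol Beta 11/37 = 29.7% → Protocol Alpha
Stage IV: Protocol Alpha 11/36 = 30.6%, Protocol Beta 7/33 = 21.2% → Protocol Alpha
Stage I: Protocol Alpha 48/57 = 84.2%, Protocol Beta 49/68 = 72.1% → Protocol Alpha
Stage II: Protocol Alpha 32/59 = 54.2%, Protocol Beta 23/57 = 40.4% → Protocol Alpha
Overall: Protocol Alpha 117/222 = 52.7%, Protocol Beta 90/195 = 46.2% → Protocol Alpha
Protocol Alpha wins overall and in every disease group — no reversal.

Yes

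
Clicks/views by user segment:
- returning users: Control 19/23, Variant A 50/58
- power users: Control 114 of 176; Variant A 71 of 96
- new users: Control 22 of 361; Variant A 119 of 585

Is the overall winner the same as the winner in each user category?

Yes

Returning users: Control 19/23 = 82.6%, Variant A 50/58 = 86.2% → Variant A
Power users: Control 114/176 = 64.8%, Variant A 71/96 = 74.0% → Variant A
New users: Control 22/361 = 6.1%, Variant A 119/585 = 20.3% → Variant A
Overall: Control 155/560 = 27.7%, Variant A 240/739 = 32.5% → Variant A
Variant A wins overall and in every user group — no reversal.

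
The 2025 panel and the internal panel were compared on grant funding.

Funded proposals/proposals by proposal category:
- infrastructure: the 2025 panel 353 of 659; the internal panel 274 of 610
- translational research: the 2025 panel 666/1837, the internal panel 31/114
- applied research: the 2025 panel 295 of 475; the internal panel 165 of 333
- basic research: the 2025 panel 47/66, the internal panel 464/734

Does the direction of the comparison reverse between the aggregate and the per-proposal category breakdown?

Yes

Infrastructure: the 2025 panel 353/659 = 53.6%, the internal panel 274/610 = 44.9% → the 2025 panel
Translational research: the 2025 panel 666/1837 = 36.3%, the internal panel 31/114 = 27.2% → the 2025 panel
Applied research: the 2025 panel 295/475 = 62.1%, the internal panel 165/333 = 49.5% → the 2025 panel
Basic research: the 2025 panel 47/66 = 71.2%, the internal panel 464/734 = 63.2% → the 2025 panel
Overall: the 2025 panel 1361/3037 = 44.8%, the internal panel 934/1791 = 52.1% → the internal panel
The 2025 panel wins each proposal group but the internal panel wins overall — the comparison reverses. The 2025 panel's proposals skew toward translational research, which has a lower base rate.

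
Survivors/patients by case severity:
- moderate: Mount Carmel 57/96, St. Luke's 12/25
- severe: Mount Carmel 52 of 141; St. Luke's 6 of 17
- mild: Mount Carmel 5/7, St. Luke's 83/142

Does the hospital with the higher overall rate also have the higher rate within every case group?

Moderate: Mount Carmel 57/96 = 59.4%, St. Luke's 12/25 = 48.0% → Mount Carmel
Severe: Mount Carmel 52/141 = 36.9%, St. Luke's 6/17 = 35.3% → Mount Carmel
Mild: Mount Carmel 5/7 = 71.4%, St. Luke's 83/142 = 58.5% → Mount Carmel
Overall: Mount Carmel 114/244 = 46.7%, St. Luke's 101/184 = 54.9% → St. Luke's
Mount Carmel wins each case group but St. Luke's wins overall — the comparison reverses. Mount Carmel's patients skew toward severe, which has a lower base rate.

No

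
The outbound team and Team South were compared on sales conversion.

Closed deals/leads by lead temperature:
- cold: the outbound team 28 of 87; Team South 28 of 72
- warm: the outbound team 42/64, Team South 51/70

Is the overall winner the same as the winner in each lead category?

Yes

Cold: the outbound team 28/87 = 32.2%, Team South 28/72 = 38.9% → Team South
Warm: the outbound team 42/64 = 65.6%, Team South 51/70 = 72.9% → Team South
Overall: the outbound team 70/151 = 46.4%, Team South 79/142 = 55.6% → Team South
Team South wins overall and in every lead group — no reversal.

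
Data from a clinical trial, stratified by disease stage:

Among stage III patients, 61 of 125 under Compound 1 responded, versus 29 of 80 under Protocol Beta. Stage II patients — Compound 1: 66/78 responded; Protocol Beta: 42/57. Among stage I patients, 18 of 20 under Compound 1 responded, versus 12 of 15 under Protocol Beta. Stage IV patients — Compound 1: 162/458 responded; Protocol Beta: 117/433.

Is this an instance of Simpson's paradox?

Stage III: Compound 1 61/125 = 48.8%, Protocol Beta 29/80 = 36.2% → Compound 1
Stage II: Compound 1 66/78 = 84.6%, Protocol Beta 42/57 = 73.7% → Compound 1
Stage I: Compound 1 18/20 = 90.0%, Protocol Beta 12/15 = 80.0% → Compound 1
Stage IV: Compound 1 162/458 = 35.4%, Protocol Beta 117/433 = 27.0% → Compound 1
Overall: Compound 1 307/681 = 45.1%, Protocol Beta 200/585 = 34.2% → Compound 1
Compound 1 wins overall and in every disease group — no reversal.

No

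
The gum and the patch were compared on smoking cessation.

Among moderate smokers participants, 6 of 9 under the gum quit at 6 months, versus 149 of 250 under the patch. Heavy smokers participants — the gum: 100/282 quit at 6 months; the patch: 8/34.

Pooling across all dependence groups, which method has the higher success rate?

Moderate smokers: the gum 6/9 = 66.7%, the patch 149/250 = 59.6% → the gum
Heavy smokers: the gum 100/282 = 35.5%, the patch 8/34 = 23.5% → the gum
Overall: the gum 106/291 = 36.4%, the patch 157/284 = 55.3% → the patch
(The gum wins every dependence group but the patch wins overall — the gum's participants skew toward the low-rate heavy smokers group.)

the patch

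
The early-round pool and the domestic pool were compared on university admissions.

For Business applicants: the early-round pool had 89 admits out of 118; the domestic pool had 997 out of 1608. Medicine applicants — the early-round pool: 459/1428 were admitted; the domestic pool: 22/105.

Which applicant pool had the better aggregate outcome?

Business: the early-round pool 89/118 = 75.4%, the domestic pool 997/1608 = 62.0% → the early-round pool
Medicine: the early-round pool 459/1428 = 32.1%, the domestic pool 22/105 = 21.0% → the early-round pool
Overall: the early-round pool 548/1546 = 35.4%, the domestic pool 1019/1713 = 59.5% → the domestic pool
(The early-round pool wins every department group but the domestic pool wins overall — the early-round pool's applicants skew toward the low-rate Medicine group.)

the domestic pool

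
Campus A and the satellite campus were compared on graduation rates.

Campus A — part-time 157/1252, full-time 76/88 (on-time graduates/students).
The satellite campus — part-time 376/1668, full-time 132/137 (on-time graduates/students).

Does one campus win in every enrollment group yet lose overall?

Part-time: Campus A 157/1252 = 12.5%, the satellite campus 376/1668 = 22.5% → the satellite campus
Full-time: Campus A 76/88 = 86.4%, the satellite campus 132/137 = 96.4% → the satellite campus
Overall: Campus A 233/1340 = 17.4%, the satellite campus 508/1805 = 28.1% → the satellite campus
The satellite campus wins overall and in every enrollment group — no reversal.

No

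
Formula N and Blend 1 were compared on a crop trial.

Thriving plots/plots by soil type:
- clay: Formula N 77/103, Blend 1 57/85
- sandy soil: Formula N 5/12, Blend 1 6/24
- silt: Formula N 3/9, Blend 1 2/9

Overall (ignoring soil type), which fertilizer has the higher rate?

Formula N

Clay: Formula N 77/103 = 74.8%, Blend 1 57/85 = 67.1% → Formula N
Sandy soil: Formula N 5/12 = 41.7%, Blend 1 6/24 = 25.0% → Formula N
Silt: Formula N 3/9 = 33.3%, Blend 1 2/9 = 22.2% → Formula N
Overall: Formula N 85/124 = 68.5%, Blend 1 65/118 = 55.1% → Formula N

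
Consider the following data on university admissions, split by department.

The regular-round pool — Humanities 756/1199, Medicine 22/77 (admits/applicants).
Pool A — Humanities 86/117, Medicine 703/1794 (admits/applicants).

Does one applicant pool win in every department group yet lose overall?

Yes

Humanities: the regular-round pool 756/1199 = 63.1%, Pool A 86/117 = 73.5% → Pool A
Medicine: the regular-round pool 22/77 = 28.6%, Pool A 703/1794 = 39.2% → Pool A
Overall: the regular-round pool 778/1276 = 61.0%, Pool A 789/1911 = 41.3% → the regular-round pool
Pool A wins each department group but the regular-round pool wins overall — the comparison reverses. Pool A's applicants skew toward Medicine, which has a lower base rate.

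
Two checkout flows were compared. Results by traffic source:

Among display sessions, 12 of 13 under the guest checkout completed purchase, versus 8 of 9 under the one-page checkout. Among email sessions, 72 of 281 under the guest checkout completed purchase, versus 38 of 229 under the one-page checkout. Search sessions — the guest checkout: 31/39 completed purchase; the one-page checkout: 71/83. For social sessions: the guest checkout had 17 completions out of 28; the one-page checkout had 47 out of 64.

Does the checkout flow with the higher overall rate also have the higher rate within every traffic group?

Display: the guest checkout 12/13 = 92.3%, the one-page checkout 8/9 = 88.9% → the guest checkout
Email: the guest checkout 72/281 = 25.6%, the one-page checkout 38/229 = 16.6% → the guest checkout
Search: the guest checkout 31/39 = 79.5%, the one-page checkout 71/83 = 85.5% → the one-page checkout
Social: the guest checkout 17/28 = 60.7%, the one-page checkout 47/64 = 73.4% → the one-page checkout
Overall: the guest checkout 132/361 = 36.6%, the one-page checkout 164/385 = 42.6% → the one-page checkout
Neither sweeps: the guest checkout wins 2 of 4 groups, the one-page checkout wins 2. The one-page checkout wins overall but not every group — no Simpson reversal.

No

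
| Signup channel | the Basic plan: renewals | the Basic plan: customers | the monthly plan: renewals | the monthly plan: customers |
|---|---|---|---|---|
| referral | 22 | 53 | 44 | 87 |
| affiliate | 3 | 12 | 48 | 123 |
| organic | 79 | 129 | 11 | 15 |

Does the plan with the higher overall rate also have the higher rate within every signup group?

No

Referral: the Basic plan 22/53 = 41.5%, the monthly plan 44/87 = 50.6% → the monthly plan
Affiliate: the Basic plan 3/12 = 25.0%, the monthly plan 48/123 = 39.0% → the monthly plan
Organic: the Basic plan 79/129 = 61.2%, the monthly plan 11/15 = 73.3% → the monthly plan
Overall: the Basic plan 104/194 = 53.6%, the monthly plan 103/225 = 45.8% → the Basic plan
The monthly plan wins each signup group but the Basic plan wins overall — the comparison reverses. The monthly plan's customers skew toward affiliate, which has a lower base rate.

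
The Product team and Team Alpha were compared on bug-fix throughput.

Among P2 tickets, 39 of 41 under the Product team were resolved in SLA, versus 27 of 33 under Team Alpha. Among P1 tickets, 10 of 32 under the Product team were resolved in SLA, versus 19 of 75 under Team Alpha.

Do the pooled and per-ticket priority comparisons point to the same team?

Yes

P2: the Product team 39/41 = 95.1%, Team Alpha 27/33 = 81.8% → the Product team
P1: the Product team 10/32 = 31.2%, Team Alpha 19/75 = 25.3% → the Product team
Overall: the Product team 49/73 = 67.1%, Team Alpha 46/108 = 42.6% → the Product team
The Product team wins overall and in every ticket group — no reversal.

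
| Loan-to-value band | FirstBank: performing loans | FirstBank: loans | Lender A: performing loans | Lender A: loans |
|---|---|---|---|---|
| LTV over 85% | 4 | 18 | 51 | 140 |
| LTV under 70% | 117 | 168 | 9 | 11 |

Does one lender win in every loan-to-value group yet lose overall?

LTV over 85%: FirstBank 4/18 = 22.2%, Lender A 51/140 = 36.4% → Lender A
LTV under 70%: FirstBank 117/168 = 69.6%, Lender A 9/11 = 81.8% → Lender A
Overall: FirstBank 121/186 = 65.1%, Lender A 60/151 = 39.7% → FirstBank
Lender A wins each loan-to-value group but FirstBank wins overall — the comparison reverses. Lender A's loans skew toward LTV over 85%, which has a lower base rate.

Yes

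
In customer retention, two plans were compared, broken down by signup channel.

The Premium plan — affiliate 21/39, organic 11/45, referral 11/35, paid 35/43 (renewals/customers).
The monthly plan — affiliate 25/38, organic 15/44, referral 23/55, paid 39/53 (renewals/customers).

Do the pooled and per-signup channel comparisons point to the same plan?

Affiliate: the Premium plan 21/39 = 53.8%, the monthly plan 25/38 = 65.8% → the monthly plan
Organic: the Premium plan 11/45 = 24.4%, the monthly plan 15/44 = 34.1% → the monthly plan
Referral: the Premium plan 11/35 = 31.4%, the monthly plan 23/55 = 41.8% → the monthly plan
Paid: the Premium plan 35/43 = 81.4%, the monthly plan 39/53 = 73.6% → the Premium plan
Overall: the Premium plan 78/162 = 48.1%, the monthly plan 102/190 = 53.7% → the monthly plan
Neither sweeps: the Premium plan wins 1 of 4 groups, the monthly plan wins 3. The monthly plan wins overall but not every group — no Simpson reversal.

No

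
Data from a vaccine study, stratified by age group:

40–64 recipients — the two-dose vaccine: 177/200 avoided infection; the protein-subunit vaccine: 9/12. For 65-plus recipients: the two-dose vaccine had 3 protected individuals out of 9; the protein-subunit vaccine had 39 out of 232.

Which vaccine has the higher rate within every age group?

the two-dose vaccine

40–64: the two-dose vaccine 177/200 = 88.5%, the protein-subunit vaccine 9/12 = 75.0% → the two-dose vaccine
65-plus: the two-dose vaccine 3/9 = 33.3%, the protein-subunit vaccine 39/232 = 16.8% → the two-dose vaccine
The two-dose vaccine has the higher rate in both groups.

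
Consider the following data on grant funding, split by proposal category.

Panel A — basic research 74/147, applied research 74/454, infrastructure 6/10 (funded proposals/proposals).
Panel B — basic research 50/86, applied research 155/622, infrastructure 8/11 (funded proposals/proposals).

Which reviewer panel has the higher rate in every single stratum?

Basic research: Panel A 74/147 = 50.3%, Panel B 50/86 = 58.1% → Panel B
Applied research: Panel A 74/454 = 16.3%, Panel B 155/622 = 24.9% → Panel B
Infrastructure: Panel A 6/10 = 60.0%, Panel B 8/11 = 72.7% → Panel B
Panel B has the higher rate in all 3 groups.

Panel B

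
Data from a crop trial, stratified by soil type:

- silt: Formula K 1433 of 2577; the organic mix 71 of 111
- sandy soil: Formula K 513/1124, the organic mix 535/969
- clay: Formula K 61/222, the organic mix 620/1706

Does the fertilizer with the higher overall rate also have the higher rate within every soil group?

No

Silt: Formula K 1433/2577 = 55.6%, the organic mix 71/111 = 64.0% → the organic mix
Sandy soil: Formula K 513/1124 = 45.6%, the organic mix 535/969 = 55.2% → the organic mix
Clay: Formula K 61/222 = 27.5%, the organic mix 620/1706 = 36.3% → the organic mix
Overall: Formula K 2007/3923 = 51.2%, the organic mix 1226/2786 = 44.0% → Formula K
The organic mix wins each soil group but Formula K wins overall — the comparison reverses. The organic mix's plots skew toward clay, which has a lower base rate.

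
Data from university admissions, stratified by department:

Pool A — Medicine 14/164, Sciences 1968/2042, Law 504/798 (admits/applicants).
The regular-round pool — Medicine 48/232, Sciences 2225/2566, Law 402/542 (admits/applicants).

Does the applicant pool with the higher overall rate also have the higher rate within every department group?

Medicine: Pool A 14/164 = 8.5%, the regular-round pool 48/232 = 20.7% → the regular-round pool
Sciences: Pool A 1968/2042 = 96.4%, the regular-round pool 2225/2566 = 86.7% → Pool A
Law: Pool A 504/798 = 63.2%, the regular-round pool 402/542 = 74.2% → the regular-round pool
Overall: Pool A 2486/3004 = 82.8%, the regular-round pool 2675/3340 = 80.1% → Pool A
Neither sweeps: Pool A wins 1 of 3 groups, the regular-round pool wins 2. Pool A wins overall but not every group — no Simpson reversal.

No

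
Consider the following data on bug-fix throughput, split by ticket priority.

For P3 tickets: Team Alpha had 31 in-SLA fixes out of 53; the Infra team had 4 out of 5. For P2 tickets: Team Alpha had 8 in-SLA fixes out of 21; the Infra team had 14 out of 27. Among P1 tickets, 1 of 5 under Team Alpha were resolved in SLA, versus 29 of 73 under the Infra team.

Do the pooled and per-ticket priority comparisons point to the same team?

P3: Team Alpha 31/53 = 58.5%, the Infra team 4/5 = 80.0% → the Infra team
P2: Team Alpha 8/21 = 38.1%, the Infra team 14/27 = 51.9% → the Infra team
P1: Team Alpha 1/5 = 20.0%, the Infra team 29/73 = 39.7% → the Infra team
Overall: Team Alpha 40/79 = 50.6%, the Infra team 47/105 = 44.8% → Team Alpha
The Infra team wins each ticket group but Team Alpha wins overall — the comparison reverses. The Infra team's tickets skew toward P1, which has a lower base rate.

No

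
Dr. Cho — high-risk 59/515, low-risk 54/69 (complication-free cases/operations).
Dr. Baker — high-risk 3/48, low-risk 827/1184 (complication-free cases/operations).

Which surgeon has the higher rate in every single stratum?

High-risk: Dr. Cho 59/515 = 11.5%, Dr. Baker 3/48 = 6.2% → Dr. Cho
Low-risk: Dr. Cho 54/69 = 78.3%, Dr. Baker 827/1184 = 69.8% → Dr. Cho
Dr. Cho has the higher rate in both groups.

Dr. Cho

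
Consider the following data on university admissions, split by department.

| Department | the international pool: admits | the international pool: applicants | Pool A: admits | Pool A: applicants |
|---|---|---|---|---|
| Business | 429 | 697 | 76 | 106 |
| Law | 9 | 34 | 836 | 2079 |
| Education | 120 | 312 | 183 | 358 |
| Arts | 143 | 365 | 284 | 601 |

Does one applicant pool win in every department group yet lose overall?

Yes

Business: the international pool 429/697 = 61.5%, Pool A 76/106 = 71.7% → Pool A
Law: the international pool 9/34 = 26.5%, Pool A 836/2079 = 40.2% → Pool A
Education: the international pool 120/312 = 38.5%, Pool A 183/358 = 51.1% → Pool A
Arts: the international pool 143/365 = 39.2%, Pool A 284/601 = 47.3% → Pool A
Overall: the international pool 701/1408 = 49.8%, Pool A 1379/3144 = 43.9% → the international pool
Pool A wins each department group but the international pool wins overall — the comparison reverses. Pool A's applicants skew toward Law, which has a lower base rate.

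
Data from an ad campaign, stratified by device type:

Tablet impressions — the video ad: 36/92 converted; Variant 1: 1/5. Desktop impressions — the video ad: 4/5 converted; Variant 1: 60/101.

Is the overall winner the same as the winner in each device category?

No

Tablet: the video ad 36/92 = 39.1%, Variant 1 1/5 = 20.0% → the video ad
Desktop: the video ad 4/5 = 80.0%, Variant 1 60/101 = 59.4% → the video ad
Overall: the video ad 40/97 = 41.2%, Variant 1 61/106 = 57.5% → Variant 1
The video ad wins each device group but Variant 1 wins overall — the comparison reverses. The video ad's impressions skew toward tablet, which has a lower base rate.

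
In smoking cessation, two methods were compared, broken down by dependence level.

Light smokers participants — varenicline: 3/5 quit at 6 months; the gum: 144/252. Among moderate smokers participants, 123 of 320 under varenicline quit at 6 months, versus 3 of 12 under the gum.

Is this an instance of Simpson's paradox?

Light smokers: varenicline 3/5 = 60.0%, the gum 144/252 = 57.1% → varenicline
Moderate smokers: varenicline 123/320 = 38.4%, the gum 3/12 = 25.0% → varenicline
Overall: varenicline 126/325 = 38.8%, the gum 147/264 = 55.7% → the gum
Varenicline wins each dependence group but the gum wins overall — the comparison reverses. Varenicline's participants skew toward moderate smokers, which has a lower base rate.

Yes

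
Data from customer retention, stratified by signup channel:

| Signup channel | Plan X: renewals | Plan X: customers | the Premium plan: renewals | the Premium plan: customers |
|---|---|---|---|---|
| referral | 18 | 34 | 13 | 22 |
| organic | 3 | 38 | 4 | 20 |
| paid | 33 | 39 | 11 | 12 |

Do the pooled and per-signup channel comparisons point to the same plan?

Referral: Plan X 18/34 = 52.9%, the Premium plan 13/22 = 59.1% → the Premium plan
Organic: Plan X 3/38 = 7.9%, the Premium plan 4/20 = 20.0% → the Premium plan
Paid: Plan X 33/39 = 84.6%, the Premium plan 11/12 = 91.7% → the Premium plan
Overall: Plan X 54/111 = 48.6%, the Premium plan 28/54 = 51.9% → the Premium plan
The Premium plan wins overall and in every signup group — no reversal.

Yes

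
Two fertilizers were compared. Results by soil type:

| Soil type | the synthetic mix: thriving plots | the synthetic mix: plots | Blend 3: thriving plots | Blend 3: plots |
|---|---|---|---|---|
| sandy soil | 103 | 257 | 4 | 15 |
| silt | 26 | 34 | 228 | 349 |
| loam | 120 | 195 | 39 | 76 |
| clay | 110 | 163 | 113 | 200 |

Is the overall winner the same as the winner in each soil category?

No

Sandy soil: the synthetic mix 103/257 = 40.1%, Blend 3 4/15 = 26.7% → the synthetic mix
Silt: the synthetic mix 26/34 = 76.5%, Blend 3 228/349 = 65.3% → the synthetic mix
Loam: the synthetic mix 120/195 = 61.5%, Blend 3 39/76 = 51.3% → the synthetic mix
Clay: the synthetic mix 110/163 = 67.5%, Blend 3 113/200 = 56.5% → the synthetic mix
Overall: the synthetic mix 359/649 = 55.3%, Blend 3 384/640 = 60.0% → Blend 3
The synthetic mix wins each soil group but Blend 3 wins overall — the comparison reverses. The synthetic mix's plots skew toward sandy soil, which has a lower base rate.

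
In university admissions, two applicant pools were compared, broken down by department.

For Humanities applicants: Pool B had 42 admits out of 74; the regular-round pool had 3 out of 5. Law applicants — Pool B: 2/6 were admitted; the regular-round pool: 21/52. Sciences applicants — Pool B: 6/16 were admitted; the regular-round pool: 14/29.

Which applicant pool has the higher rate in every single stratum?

the regular-round pool

Humanities: Pool B 42/74 = 56.8%, the regular-round pool 3/5 = 60.0% → the regular-round pool
Law: Pool B 2/6 = 33.3%, the regular-round pool 21/52 = 40.4% → the regular-round pool
Sciences: Pool B 6/16 = 37.5%, the regular-round pool 14/29 = 48.3% → the regular-round pool
The regular-round pool has the higher rate in all 3 groups.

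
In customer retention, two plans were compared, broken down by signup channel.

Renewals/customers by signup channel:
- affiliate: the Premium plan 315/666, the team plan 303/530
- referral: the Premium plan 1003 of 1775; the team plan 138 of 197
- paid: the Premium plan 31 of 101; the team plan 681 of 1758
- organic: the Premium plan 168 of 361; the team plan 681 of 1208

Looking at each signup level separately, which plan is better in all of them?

the team plan

Affiliate: the Premium plan 315/666 = 47.3%, the team plan 303/530 = 57.2% → the team plan
Referral: the Premium plan 1003/1775 = 56.5%, the team plan 138/197 = 70.1% → the team plan
Paid: the Premium plan 31/101 = 30.7%, the team plan 681/1758 = 38.7% → the team plan
Organic: the Premium plan 168/361 = 46.5%, the team plan 681/1208 = 56.4% → the team plan
The team plan has the higher rate in all 4 groups.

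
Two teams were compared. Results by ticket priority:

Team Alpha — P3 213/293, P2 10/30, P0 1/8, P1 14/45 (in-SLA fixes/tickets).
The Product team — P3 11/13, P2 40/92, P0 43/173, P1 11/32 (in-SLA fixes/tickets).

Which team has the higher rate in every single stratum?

the Product team

P3: Team Alpha 213/293 = 72.7%, the Product team 11/13 = 84.6% → the Product team
P2: Team Alpha 10/30 = 33.3%, the Product team 40/92 = 43.5% → the Product team
P0: Team Alpha 1/8 = 12.5%, the Product team 43/173 = 24.9% → the Product team
P1: Team Alpha 14/45 = 31.1%, the Product team 11/32 = 34.4% → the Product team
The Product team has the higher rate in all 4 groups.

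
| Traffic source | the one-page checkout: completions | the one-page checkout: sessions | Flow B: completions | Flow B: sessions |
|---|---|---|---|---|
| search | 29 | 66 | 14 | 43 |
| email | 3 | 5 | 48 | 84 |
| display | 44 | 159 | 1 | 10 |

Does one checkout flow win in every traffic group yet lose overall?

Search: the one-page checkout 29/66 = 43.9%, Flow B 14/43 = 32.6% → the one-page checkout
Email: the one-page checkout 3/5 = 60.0%, Flow B 48/84 = 57.1% → the one-page checkout
Display: the one-page checkout 44/159 = 27.7%, Flow B 1/10 = 10.0% → the one-page checkout
Overall: the one-page checkout 76/230 = 33.0%, Flow B 63/137 = 46.0% → Flow B
The one-page checkout wins each traffic group but Flow B wins overall — the comparison reverses. The one-page checkout's sessions skew toward display, which has a lower base rate.

Yes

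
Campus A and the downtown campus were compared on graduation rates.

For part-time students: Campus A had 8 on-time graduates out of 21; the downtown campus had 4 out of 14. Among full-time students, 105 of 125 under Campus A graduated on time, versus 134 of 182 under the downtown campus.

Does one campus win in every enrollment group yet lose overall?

Part-time: Campus A 8/21 = 38.1%, the downtown campus 4/14 = 28.6% → Campus A
Full-time: Campus A 105/125 = 84.0%, the downtown campus 134/182 = 73.6% → Campus A
Overall: Campus A 113/146 = 77.4%, the downtown campus 138/196 = 70.4% → Campus A
Campus A wins overall and in every enrollment group — no reversal.

No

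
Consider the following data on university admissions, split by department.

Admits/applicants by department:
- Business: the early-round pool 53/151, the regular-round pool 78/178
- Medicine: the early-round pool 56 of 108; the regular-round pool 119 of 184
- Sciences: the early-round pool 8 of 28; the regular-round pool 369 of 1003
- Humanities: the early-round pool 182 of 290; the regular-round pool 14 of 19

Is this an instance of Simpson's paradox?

Yes

Business: the early-round pool 53/151 = 35.1%, the regular-round pool 78/178 = 43.8% → the regular-round pool
Medicine: the early-round pool 56/108 = 51.9%, the regular-round pool 119/184 = 64.7% → the regular-round pool
Sciences: the early-round pool 8/28 = 28.6%, the regular-round pool 369/1003 = 36.8% → the regular-round pool
Humanities: the early-round pool 182/290 = 62.8%, the regular-round pool 14/19 = 73.7% → the regular-round pool
Overall: the early-round pool 299/577 = 51.8%, the regular-round pool 580/1384 = 41.9% → the early-round pool
The regular-round pool wins each department group but the early-round pool wins overall — the comparison reverses. The regular-round pool's applicants skew toward Sciences, which has a lower base rate.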